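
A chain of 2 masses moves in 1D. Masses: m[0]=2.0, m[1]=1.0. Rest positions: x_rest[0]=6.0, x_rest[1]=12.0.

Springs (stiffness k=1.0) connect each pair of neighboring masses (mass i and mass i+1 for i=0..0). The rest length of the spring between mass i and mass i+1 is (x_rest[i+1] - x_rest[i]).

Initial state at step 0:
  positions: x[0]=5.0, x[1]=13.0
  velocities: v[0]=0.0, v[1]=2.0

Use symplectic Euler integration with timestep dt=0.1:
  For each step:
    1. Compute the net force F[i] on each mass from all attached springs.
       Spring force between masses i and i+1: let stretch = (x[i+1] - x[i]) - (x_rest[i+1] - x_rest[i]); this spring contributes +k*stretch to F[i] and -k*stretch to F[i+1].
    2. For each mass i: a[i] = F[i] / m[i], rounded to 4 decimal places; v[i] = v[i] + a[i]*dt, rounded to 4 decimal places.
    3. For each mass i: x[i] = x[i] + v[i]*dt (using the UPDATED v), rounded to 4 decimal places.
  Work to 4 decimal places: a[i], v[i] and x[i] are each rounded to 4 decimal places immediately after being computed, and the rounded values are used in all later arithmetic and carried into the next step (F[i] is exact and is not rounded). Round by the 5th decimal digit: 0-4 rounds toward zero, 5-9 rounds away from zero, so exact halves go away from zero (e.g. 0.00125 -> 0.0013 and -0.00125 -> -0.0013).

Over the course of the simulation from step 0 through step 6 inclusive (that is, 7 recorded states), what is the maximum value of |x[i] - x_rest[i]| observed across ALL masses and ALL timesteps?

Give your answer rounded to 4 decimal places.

Step 0: x=[5.0000 13.0000] v=[0.0000 2.0000]
Step 1: x=[5.0100 13.1800] v=[0.1000 1.8000]
Step 2: x=[5.0309 13.3383] v=[0.2085 1.5830]
Step 3: x=[5.0633 13.4735] v=[0.3239 1.3523]
Step 4: x=[5.1077 13.5846] v=[0.4444 1.1113]
Step 5: x=[5.1645 13.6710] v=[0.5683 0.8636]
Step 6: x=[5.2339 13.7323] v=[0.6936 0.6130]
Max displacement = 1.7323

Answer: 1.7323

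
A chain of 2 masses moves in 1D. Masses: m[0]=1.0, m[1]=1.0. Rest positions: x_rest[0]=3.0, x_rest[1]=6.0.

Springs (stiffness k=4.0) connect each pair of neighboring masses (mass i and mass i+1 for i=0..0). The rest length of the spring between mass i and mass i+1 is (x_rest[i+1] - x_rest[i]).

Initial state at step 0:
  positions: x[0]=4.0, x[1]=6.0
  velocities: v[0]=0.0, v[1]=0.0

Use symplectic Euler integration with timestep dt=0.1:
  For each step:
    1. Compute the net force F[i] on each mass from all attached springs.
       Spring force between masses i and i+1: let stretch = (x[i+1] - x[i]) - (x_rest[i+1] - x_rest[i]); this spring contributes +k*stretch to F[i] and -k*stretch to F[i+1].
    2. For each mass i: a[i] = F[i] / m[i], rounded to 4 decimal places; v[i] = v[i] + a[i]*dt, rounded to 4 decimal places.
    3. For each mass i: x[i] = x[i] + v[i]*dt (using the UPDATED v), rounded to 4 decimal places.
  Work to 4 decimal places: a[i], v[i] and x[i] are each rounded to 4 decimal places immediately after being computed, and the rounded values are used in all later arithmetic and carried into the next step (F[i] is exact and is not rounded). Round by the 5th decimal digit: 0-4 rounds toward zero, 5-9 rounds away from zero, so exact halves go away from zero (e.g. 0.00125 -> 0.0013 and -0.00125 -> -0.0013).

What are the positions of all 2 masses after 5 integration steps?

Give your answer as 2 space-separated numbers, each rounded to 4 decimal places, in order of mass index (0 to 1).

Answer: 3.5050 6.4950

Derivation:
Step 0: x=[4.0000 6.0000] v=[0.0000 0.0000]
Step 1: x=[3.9600 6.0400] v=[-0.4000 0.4000]
Step 2: x=[3.8832 6.1168] v=[-0.7680 0.7680]
Step 3: x=[3.7757 6.2243] v=[-1.0746 1.0746]
Step 4: x=[3.6462 6.3538] v=[-1.2952 1.2952]
Step 5: x=[3.5050 6.4950] v=[-1.4122 1.4122]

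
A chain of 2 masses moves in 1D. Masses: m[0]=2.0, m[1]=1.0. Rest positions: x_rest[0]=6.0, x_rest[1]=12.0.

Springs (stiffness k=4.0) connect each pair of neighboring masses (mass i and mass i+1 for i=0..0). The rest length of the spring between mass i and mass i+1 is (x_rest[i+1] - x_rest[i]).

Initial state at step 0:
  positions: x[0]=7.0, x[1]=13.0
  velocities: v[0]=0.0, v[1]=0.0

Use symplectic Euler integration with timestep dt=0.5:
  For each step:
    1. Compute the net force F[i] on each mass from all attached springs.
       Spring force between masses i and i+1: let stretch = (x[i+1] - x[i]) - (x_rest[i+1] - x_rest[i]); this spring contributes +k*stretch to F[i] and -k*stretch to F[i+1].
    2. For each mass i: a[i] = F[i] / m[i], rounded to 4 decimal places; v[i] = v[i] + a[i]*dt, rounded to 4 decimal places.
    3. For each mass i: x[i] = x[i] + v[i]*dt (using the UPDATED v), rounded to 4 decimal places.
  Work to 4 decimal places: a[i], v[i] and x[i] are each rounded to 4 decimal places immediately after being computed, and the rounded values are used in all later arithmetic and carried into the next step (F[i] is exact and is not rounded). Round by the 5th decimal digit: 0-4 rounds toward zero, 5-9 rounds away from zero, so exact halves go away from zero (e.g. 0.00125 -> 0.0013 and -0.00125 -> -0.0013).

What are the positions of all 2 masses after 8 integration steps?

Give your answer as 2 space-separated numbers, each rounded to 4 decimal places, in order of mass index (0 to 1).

Step 0: x=[7.0000 13.0000] v=[0.0000 0.0000]
Step 1: x=[7.0000 13.0000] v=[0.0000 0.0000]
Step 2: x=[7.0000 13.0000] v=[0.0000 0.0000]
Step 3: x=[7.0000 13.0000] v=[0.0000 0.0000]
Step 4: x=[7.0000 13.0000] v=[0.0000 0.0000]
Step 5: x=[7.0000 13.0000] v=[0.0000 0.0000]
Step 6: x=[7.0000 13.0000] v=[0.0000 0.0000]
Step 7: x=[7.0000 13.0000] v=[0.0000 0.0000]
Step 8: x=[7.0000 13.0000] v=[0.0000 0.0000]

Answer: 7.0000 13.0000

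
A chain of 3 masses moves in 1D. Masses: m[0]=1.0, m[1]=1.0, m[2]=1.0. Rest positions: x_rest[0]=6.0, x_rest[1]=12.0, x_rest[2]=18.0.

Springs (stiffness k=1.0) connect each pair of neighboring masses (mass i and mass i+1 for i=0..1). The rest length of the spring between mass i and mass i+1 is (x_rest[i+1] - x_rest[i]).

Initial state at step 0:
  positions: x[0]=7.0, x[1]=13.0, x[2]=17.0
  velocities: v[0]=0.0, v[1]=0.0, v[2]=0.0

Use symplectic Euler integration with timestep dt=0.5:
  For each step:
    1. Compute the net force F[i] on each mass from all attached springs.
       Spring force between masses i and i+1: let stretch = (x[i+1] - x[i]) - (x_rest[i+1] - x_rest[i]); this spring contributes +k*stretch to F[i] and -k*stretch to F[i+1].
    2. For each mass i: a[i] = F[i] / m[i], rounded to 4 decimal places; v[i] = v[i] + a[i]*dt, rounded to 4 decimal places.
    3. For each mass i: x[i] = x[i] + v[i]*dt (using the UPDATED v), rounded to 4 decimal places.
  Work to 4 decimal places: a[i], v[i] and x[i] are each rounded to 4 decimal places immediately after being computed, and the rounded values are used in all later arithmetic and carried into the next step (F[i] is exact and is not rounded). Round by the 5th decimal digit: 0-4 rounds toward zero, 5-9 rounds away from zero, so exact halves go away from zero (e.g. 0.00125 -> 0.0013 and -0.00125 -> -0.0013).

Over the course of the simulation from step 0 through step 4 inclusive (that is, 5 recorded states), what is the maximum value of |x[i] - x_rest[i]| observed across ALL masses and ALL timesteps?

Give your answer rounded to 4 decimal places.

Answer: 1.2345

Derivation:
Step 0: x=[7.0000 13.0000 17.0000] v=[0.0000 0.0000 0.0000]
Step 1: x=[7.0000 12.5000 17.5000] v=[0.0000 -1.0000 1.0000]
Step 2: x=[6.8750 11.8750 18.2500] v=[-0.2500 -1.2500 1.5000]
Step 3: x=[6.5000 11.5938 18.9063] v=[-0.7500 -0.5625 1.3125]
Step 4: x=[5.8985 11.8673 19.2345] v=[-1.2031 0.5469 0.6563]
Max displacement = 1.2345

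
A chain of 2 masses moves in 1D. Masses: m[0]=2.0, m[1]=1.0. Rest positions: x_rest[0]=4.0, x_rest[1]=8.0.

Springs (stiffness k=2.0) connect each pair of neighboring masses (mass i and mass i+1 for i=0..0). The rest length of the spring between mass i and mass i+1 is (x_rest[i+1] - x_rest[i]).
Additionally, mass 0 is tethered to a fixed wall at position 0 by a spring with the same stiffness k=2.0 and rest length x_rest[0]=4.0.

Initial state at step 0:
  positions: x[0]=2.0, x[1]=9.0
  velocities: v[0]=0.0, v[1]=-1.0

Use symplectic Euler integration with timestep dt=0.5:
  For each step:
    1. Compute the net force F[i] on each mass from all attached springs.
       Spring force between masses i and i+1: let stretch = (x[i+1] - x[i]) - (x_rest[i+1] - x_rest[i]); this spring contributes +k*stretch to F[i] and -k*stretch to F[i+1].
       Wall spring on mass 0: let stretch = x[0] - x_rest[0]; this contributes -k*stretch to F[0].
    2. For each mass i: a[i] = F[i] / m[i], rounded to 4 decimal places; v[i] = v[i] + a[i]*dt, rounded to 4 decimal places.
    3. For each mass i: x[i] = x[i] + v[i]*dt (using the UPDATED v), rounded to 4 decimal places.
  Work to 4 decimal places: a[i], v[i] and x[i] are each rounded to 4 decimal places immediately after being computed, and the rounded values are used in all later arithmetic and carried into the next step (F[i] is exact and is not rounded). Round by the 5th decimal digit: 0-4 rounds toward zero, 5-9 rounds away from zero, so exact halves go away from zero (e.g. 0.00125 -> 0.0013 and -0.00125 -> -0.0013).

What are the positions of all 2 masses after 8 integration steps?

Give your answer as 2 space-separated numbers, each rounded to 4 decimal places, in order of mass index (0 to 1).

Step 0: x=[2.0000 9.0000] v=[0.0000 -1.0000]
Step 1: x=[3.2500 7.0000] v=[2.5000 -4.0000]
Step 2: x=[4.6250 5.1250] v=[2.7500 -3.7500]
Step 3: x=[4.9688 5.0000] v=[0.6875 -0.2500]
Step 4: x=[4.0782 6.8594] v=[-1.7813 3.7188]
Step 5: x=[2.8633 9.3282] v=[-2.4298 4.9376]
Step 6: x=[2.5488 10.5646] v=[-0.6290 2.4727]
Step 7: x=[3.6011 9.7931] v=[2.1045 -1.5431]
Step 8: x=[5.3011 7.9256] v=[3.4000 -3.7351]

Answer: 5.3011 7.9256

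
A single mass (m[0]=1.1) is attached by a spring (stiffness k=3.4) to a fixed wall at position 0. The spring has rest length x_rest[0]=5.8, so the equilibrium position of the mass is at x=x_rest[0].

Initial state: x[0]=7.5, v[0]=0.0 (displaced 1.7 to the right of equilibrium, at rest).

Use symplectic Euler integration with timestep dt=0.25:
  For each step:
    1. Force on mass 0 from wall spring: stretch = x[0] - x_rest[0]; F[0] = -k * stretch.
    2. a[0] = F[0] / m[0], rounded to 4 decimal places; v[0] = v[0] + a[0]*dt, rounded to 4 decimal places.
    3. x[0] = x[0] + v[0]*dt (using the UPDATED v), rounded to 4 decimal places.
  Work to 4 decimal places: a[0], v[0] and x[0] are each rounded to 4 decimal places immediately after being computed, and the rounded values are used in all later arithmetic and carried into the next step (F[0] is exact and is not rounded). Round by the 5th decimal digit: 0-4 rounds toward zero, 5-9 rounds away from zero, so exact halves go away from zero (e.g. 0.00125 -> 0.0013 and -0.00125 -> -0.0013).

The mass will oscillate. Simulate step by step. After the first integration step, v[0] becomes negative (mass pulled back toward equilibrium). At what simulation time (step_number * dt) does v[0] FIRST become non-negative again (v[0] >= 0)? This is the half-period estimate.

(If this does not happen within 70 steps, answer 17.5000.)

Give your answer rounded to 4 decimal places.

Answer: 2.0000

Derivation:
Step 0: x=[7.5000] v=[0.0000]
Step 1: x=[7.1716] v=[-1.3136]
Step 2: x=[6.5782] v=[-2.3735]
Step 3: x=[5.8345] v=[-2.9748]
Step 4: x=[5.0841] v=[-3.0015]
Step 5: x=[4.4720] v=[-2.4483]
Step 6: x=[4.1165] v=[-1.4221]
Step 7: x=[4.0862] v=[-0.1212]
Step 8: x=[4.3870] v=[1.2031]
First v>=0 after going negative at step 8, time=2.0000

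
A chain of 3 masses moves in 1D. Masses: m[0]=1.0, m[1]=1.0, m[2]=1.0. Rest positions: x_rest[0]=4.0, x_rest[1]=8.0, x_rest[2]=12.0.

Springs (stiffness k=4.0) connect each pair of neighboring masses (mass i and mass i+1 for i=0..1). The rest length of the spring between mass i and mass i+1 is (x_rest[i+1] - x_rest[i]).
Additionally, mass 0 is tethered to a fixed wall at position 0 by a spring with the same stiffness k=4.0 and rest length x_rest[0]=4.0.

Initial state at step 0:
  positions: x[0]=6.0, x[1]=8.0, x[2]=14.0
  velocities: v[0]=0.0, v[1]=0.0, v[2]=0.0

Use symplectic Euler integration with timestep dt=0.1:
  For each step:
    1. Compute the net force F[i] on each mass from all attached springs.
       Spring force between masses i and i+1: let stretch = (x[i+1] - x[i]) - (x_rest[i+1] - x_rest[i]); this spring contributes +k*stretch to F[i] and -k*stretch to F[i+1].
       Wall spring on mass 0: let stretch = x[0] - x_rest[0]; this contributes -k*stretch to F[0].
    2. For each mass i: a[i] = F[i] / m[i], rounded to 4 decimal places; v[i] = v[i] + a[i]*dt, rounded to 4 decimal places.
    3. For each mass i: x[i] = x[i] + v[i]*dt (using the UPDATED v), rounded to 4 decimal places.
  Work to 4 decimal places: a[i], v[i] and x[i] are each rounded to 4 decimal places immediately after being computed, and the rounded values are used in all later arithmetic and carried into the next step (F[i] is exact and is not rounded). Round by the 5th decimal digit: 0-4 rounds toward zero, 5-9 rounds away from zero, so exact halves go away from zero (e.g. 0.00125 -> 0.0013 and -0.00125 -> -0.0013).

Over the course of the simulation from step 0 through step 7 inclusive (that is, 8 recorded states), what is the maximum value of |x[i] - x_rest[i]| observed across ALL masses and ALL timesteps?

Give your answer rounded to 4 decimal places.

Answer: 2.2157

Derivation:
Step 0: x=[6.0000 8.0000 14.0000] v=[0.0000 0.0000 0.0000]
Step 1: x=[5.8400 8.1600 13.9200] v=[-1.6000 1.6000 -0.8000]
Step 2: x=[5.5392 8.4576 13.7696] v=[-3.0080 2.9760 -1.5040]
Step 3: x=[5.1336 8.8509 13.5667] v=[-4.0563 3.9334 -2.0288]
Step 4: x=[4.6713 9.2842 13.3352] v=[-4.6228 4.3328 -2.3151]
Step 5: x=[4.2067 9.6950 13.1017] v=[-4.6462 4.1080 -2.3355]
Step 6: x=[3.7933 10.0225 12.8919] v=[-4.1336 3.2754 -2.0982]
Step 7: x=[3.4774 10.2157 12.7273] v=[-3.1592 1.9315 -1.6460]
Max displacement = 2.2157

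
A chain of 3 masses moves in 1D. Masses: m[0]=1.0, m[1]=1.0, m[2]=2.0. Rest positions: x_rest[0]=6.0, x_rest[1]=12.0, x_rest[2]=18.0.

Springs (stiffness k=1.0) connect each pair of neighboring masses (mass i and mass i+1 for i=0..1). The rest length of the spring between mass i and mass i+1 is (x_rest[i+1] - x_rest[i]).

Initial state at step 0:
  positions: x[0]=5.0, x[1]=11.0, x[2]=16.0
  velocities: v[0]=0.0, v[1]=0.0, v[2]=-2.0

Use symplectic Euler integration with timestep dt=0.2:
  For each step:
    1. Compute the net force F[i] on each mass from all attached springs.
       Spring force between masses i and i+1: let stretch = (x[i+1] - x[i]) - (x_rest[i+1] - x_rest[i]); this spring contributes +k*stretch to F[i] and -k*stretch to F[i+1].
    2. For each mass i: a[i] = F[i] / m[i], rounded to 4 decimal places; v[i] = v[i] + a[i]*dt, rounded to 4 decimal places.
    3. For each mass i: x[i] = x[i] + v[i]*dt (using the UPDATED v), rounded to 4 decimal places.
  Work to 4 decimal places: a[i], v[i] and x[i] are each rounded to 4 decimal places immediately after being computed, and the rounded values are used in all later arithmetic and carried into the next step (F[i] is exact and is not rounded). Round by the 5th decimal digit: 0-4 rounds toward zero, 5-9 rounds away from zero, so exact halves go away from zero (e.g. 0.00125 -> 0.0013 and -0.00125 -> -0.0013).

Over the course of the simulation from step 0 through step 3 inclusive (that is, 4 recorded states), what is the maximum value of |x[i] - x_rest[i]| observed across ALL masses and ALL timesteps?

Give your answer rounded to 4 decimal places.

Answer: 3.0544

Derivation:
Step 0: x=[5.0000 11.0000 16.0000] v=[0.0000 0.0000 -2.0000]
Step 1: x=[5.0000 10.9600 15.6200] v=[0.0000 -0.2000 -1.9000]
Step 2: x=[4.9984 10.8680 15.2668] v=[-0.0080 -0.4600 -1.7660]
Step 3: x=[4.9916 10.7172 14.9456] v=[-0.0341 -0.7542 -1.6059]
Max displacement = 3.0544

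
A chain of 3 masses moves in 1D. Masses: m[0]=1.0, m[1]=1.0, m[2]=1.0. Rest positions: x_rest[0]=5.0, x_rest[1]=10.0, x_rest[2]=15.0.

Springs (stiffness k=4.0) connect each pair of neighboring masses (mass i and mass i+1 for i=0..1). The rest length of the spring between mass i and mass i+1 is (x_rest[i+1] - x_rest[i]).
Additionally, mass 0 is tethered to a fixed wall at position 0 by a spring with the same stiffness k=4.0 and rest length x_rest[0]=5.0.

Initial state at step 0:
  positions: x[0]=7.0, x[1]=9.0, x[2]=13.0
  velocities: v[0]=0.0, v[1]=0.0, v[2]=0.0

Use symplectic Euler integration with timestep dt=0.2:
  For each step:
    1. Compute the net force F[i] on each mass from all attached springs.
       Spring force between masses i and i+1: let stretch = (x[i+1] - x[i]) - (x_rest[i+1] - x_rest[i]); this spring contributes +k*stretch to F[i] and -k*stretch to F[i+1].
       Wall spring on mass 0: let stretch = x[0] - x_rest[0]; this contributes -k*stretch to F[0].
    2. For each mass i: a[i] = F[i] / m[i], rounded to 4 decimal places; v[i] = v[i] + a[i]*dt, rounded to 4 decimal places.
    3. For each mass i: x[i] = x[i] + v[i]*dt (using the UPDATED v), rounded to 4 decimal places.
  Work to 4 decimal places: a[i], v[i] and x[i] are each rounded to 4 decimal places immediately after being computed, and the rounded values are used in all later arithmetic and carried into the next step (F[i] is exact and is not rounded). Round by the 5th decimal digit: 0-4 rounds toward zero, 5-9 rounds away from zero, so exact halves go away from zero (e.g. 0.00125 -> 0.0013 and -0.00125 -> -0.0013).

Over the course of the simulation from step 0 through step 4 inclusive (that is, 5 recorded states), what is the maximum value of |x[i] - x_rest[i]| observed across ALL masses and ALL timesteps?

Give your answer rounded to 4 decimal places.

Answer: 2.2486

Derivation:
Step 0: x=[7.0000 9.0000 13.0000] v=[0.0000 0.0000 0.0000]
Step 1: x=[6.2000 9.3200 13.1600] v=[-4.0000 1.6000 0.8000]
Step 2: x=[4.9072 9.7552 13.5056] v=[-6.4640 2.1760 1.7280]
Step 3: x=[3.6049 10.0148 14.0511] v=[-6.5114 1.2979 2.7277]
Step 4: x=[2.7514 9.8946 14.7508] v=[-4.2674 -0.6010 3.4987]
Max displacement = 2.2486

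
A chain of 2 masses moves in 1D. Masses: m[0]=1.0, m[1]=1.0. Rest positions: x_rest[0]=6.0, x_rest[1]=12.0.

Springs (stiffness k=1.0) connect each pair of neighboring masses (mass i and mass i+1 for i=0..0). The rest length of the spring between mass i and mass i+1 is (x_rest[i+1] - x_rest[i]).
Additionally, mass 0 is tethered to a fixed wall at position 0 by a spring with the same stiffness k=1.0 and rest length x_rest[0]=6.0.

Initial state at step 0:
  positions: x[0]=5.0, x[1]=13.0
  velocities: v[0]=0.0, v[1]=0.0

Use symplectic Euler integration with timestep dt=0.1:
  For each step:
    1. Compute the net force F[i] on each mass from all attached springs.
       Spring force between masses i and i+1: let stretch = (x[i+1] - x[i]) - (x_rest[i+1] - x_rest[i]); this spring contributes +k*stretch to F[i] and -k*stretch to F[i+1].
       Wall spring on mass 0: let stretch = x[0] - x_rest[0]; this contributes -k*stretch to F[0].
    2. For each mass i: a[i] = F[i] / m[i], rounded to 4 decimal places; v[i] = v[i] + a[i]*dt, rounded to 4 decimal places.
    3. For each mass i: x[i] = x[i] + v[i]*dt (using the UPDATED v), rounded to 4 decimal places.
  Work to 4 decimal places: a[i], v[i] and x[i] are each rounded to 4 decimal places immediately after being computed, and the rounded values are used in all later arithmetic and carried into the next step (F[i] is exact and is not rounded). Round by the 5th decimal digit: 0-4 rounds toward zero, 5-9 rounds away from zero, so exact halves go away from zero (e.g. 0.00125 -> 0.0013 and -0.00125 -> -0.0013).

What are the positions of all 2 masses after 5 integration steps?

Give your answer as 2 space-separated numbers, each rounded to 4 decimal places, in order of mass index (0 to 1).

Answer: 5.4225 12.7171

Derivation:
Step 0: x=[5.0000 13.0000] v=[0.0000 0.0000]
Step 1: x=[5.0300 12.9800] v=[0.3000 -0.2000]
Step 2: x=[5.0892 12.9405] v=[0.5920 -0.3950]
Step 3: x=[5.1760 12.8825] v=[0.8682 -0.5801]
Step 4: x=[5.2881 12.8074] v=[1.1213 -0.7508]
Step 5: x=[5.4225 12.7171] v=[1.3444 -0.9027]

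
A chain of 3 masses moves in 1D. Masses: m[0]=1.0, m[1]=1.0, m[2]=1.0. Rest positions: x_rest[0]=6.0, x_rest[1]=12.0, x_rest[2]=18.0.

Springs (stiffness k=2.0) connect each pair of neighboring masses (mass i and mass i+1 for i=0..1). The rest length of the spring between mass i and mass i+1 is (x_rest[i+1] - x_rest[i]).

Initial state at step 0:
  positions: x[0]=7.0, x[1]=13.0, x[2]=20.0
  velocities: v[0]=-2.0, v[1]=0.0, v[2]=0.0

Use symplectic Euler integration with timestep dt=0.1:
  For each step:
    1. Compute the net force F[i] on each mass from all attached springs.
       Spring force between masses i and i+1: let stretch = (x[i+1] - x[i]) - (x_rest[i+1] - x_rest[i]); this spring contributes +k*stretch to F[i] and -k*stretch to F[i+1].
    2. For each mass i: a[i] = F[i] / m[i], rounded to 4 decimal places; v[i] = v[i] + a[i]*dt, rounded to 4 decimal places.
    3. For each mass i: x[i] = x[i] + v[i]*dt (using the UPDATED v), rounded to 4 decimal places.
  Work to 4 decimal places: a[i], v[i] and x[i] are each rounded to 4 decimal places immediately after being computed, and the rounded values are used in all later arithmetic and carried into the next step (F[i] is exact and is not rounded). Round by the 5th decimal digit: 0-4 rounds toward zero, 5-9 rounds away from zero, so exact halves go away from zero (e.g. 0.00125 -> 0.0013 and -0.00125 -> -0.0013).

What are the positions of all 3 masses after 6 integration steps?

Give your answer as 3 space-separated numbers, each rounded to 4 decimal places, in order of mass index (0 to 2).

Step 0: x=[7.0000 13.0000 20.0000] v=[-2.0000 0.0000 0.0000]
Step 1: x=[6.8000 13.0200 19.9800] v=[-2.0000 0.2000 -0.2000]
Step 2: x=[6.6044 13.0548 19.9408] v=[-1.9560 0.3480 -0.3920]
Step 3: x=[6.4178 13.0983 19.8839] v=[-1.8659 0.4351 -0.5692]
Step 4: x=[6.2448 13.1439 19.8113] v=[-1.7298 0.4561 -0.7263]
Step 5: x=[6.0898 13.1849 19.7253] v=[-1.5500 0.4098 -0.8598]
Step 6: x=[5.9567 13.2148 19.6285] v=[-1.3310 0.2989 -0.9679]

Answer: 5.9567 13.2148 19.6285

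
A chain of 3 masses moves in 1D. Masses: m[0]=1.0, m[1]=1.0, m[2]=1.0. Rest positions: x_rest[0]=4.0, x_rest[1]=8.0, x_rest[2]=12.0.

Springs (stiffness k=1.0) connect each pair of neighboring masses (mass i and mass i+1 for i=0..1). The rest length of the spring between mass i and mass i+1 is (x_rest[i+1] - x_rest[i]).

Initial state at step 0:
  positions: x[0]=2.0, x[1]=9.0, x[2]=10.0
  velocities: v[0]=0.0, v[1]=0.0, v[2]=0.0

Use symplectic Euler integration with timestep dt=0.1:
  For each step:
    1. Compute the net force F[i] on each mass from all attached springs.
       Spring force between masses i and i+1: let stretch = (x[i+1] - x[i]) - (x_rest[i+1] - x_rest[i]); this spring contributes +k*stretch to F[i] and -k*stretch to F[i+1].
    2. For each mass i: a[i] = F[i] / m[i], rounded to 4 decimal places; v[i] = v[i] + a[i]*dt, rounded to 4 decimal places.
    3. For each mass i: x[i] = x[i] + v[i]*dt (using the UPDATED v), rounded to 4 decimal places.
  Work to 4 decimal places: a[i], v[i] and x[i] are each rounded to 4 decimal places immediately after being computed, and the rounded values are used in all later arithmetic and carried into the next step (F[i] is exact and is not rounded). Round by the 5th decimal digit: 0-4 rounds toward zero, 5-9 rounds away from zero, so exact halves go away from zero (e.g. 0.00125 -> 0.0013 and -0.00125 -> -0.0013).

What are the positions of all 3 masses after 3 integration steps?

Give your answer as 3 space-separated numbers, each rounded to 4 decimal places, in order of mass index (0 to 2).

Answer: 2.1755 8.6490 10.1755

Derivation:
Step 0: x=[2.0000 9.0000 10.0000] v=[0.0000 0.0000 0.0000]
Step 1: x=[2.0300 8.9400 10.0300] v=[0.3000 -0.6000 0.3000]
Step 2: x=[2.0891 8.8218 10.0891] v=[0.5910 -1.1820 0.5910]
Step 3: x=[2.1755 8.6490 10.1755] v=[0.8643 -1.7285 0.8643]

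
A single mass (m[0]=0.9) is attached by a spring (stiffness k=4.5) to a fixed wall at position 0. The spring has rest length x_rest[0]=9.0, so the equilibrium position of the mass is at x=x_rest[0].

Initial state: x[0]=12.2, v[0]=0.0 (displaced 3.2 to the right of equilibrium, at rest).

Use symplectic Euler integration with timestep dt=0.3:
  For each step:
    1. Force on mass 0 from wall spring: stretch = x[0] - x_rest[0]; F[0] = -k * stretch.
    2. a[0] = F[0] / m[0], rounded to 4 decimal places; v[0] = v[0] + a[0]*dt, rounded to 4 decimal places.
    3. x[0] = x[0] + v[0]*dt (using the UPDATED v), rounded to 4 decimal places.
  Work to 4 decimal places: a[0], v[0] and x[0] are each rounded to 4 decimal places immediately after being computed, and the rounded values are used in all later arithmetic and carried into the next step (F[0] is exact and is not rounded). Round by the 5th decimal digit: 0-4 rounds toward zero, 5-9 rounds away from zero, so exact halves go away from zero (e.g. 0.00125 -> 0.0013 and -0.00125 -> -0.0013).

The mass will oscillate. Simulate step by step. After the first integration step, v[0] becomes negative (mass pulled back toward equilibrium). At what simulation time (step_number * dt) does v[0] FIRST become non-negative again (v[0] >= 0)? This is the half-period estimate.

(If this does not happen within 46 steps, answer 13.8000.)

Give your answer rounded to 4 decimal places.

Step 0: x=[12.2000] v=[0.0000]
Step 1: x=[10.7600] v=[-4.8000]
Step 2: x=[8.5280] v=[-7.4400]
Step 3: x=[6.5084] v=[-6.7320]
Step 4: x=[5.6100] v=[-2.9946]
Step 5: x=[6.2371] v=[2.0904]
First v>=0 after going negative at step 5, time=1.5000

Answer: 1.5000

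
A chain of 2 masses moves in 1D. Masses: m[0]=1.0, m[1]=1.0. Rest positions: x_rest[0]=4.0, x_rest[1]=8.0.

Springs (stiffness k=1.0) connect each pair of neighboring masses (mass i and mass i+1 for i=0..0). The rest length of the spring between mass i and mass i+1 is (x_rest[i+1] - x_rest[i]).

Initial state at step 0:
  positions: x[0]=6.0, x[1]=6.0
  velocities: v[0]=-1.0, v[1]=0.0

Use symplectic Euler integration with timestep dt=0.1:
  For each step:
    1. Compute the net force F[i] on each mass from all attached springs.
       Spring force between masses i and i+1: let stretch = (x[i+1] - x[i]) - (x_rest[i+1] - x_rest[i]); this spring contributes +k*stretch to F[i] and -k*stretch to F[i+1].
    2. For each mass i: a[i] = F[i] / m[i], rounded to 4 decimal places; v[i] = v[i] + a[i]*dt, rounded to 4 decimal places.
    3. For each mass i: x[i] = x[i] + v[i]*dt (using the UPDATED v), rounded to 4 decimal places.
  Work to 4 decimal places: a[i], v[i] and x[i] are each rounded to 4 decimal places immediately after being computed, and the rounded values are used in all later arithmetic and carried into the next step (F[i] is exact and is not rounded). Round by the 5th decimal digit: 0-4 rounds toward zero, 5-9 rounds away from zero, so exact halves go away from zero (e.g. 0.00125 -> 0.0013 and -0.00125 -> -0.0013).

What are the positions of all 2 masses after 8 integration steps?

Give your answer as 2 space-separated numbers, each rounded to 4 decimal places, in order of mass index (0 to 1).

Answer: 3.9999 7.2002

Derivation:
Step 0: x=[6.0000 6.0000] v=[-1.0000 0.0000]
Step 1: x=[5.8600 6.0400] v=[-1.4000 0.4000]
Step 2: x=[5.6818 6.1182] v=[-1.7820 0.7820]
Step 3: x=[5.4680 6.2320] v=[-2.1384 1.1384]
Step 4: x=[5.2218 6.3782] v=[-2.4620 1.4620]
Step 5: x=[4.9472 6.5528] v=[-2.7464 1.7464]
Step 6: x=[4.6486 6.7514] v=[-2.9858 1.9858]
Step 7: x=[4.3311 6.9690] v=[-3.1755 2.1755]
Step 8: x=[3.9999 7.2002] v=[-3.3117 2.3117]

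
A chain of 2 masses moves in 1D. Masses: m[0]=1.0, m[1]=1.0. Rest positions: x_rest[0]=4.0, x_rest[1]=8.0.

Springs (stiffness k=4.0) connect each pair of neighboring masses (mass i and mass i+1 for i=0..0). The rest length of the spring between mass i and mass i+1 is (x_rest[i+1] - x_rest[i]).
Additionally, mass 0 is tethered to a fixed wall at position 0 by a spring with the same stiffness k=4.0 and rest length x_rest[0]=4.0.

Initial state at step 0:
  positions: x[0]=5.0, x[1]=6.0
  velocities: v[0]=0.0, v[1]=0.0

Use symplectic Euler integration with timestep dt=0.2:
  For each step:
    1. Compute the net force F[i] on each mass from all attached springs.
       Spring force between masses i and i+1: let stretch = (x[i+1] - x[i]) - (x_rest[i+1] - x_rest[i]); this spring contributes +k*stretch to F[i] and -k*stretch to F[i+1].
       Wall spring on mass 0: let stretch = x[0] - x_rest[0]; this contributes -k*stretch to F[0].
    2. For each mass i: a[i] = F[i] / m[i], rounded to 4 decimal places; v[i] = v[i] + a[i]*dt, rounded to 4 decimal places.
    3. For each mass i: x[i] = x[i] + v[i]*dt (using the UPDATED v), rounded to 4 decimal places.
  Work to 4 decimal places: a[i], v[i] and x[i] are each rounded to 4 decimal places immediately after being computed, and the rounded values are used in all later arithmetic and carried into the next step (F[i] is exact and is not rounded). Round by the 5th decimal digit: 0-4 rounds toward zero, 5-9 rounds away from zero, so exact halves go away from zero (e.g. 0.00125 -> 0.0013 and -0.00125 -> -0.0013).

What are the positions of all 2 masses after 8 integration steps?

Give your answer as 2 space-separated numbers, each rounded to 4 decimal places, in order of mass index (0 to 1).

Step 0: x=[5.0000 6.0000] v=[0.0000 0.0000]
Step 1: x=[4.3600 6.4800] v=[-3.2000 2.4000]
Step 2: x=[3.3616 7.2608] v=[-4.9920 3.9040]
Step 3: x=[2.4492 8.0577] v=[-4.5619 3.9846]
Step 4: x=[2.0423 8.5973] v=[-2.0345 2.6978]
Step 5: x=[2.3574 8.7281] v=[1.5757 0.6538]
Step 6: x=[3.3147 8.4795] v=[4.7863 -1.2428]
Step 7: x=[4.5680 8.0446] v=[6.2664 -2.1746]
Step 8: x=[5.6467 7.6934] v=[5.3933 -1.7559]

Answer: 5.6467 7.6934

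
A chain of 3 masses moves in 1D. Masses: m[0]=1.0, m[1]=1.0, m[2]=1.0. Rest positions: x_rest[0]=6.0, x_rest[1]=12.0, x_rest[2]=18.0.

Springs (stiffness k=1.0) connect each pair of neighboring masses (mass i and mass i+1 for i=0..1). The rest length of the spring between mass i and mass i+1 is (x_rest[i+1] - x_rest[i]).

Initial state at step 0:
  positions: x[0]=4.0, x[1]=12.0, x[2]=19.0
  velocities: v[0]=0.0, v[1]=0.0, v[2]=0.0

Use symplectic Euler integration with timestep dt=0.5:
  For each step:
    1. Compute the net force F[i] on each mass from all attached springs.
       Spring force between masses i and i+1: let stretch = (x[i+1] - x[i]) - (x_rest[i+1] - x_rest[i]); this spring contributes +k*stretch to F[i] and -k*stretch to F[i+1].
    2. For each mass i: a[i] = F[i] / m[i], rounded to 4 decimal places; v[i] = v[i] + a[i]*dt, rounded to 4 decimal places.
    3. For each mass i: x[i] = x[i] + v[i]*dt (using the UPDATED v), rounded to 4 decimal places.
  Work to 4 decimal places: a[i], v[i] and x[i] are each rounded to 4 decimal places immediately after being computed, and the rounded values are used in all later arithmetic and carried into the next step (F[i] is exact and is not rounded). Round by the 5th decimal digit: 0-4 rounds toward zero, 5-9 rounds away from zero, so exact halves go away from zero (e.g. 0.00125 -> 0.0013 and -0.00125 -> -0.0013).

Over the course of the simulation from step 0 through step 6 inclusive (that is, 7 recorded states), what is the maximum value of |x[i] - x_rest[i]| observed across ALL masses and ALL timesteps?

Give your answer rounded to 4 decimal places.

Step 0: x=[4.0000 12.0000 19.0000] v=[0.0000 0.0000 0.0000]
Step 1: x=[4.5000 11.7500 18.7500] v=[1.0000 -0.5000 -0.5000]
Step 2: x=[5.3125 11.4375 18.2500] v=[1.6250 -0.6250 -1.0000]
Step 3: x=[6.1563 11.2969 17.5469] v=[1.6875 -0.2813 -1.4063]
Step 4: x=[6.7852 11.4336 16.7813] v=[1.2578 0.2734 -1.5313]
Step 5: x=[7.0762 11.7452 16.1787] v=[0.5820 0.6231 -1.2052]
Step 6: x=[7.0345 11.9979 15.9677] v=[-0.0835 0.5054 -0.4220]
Max displacement = 2.0323

Answer: 2.0323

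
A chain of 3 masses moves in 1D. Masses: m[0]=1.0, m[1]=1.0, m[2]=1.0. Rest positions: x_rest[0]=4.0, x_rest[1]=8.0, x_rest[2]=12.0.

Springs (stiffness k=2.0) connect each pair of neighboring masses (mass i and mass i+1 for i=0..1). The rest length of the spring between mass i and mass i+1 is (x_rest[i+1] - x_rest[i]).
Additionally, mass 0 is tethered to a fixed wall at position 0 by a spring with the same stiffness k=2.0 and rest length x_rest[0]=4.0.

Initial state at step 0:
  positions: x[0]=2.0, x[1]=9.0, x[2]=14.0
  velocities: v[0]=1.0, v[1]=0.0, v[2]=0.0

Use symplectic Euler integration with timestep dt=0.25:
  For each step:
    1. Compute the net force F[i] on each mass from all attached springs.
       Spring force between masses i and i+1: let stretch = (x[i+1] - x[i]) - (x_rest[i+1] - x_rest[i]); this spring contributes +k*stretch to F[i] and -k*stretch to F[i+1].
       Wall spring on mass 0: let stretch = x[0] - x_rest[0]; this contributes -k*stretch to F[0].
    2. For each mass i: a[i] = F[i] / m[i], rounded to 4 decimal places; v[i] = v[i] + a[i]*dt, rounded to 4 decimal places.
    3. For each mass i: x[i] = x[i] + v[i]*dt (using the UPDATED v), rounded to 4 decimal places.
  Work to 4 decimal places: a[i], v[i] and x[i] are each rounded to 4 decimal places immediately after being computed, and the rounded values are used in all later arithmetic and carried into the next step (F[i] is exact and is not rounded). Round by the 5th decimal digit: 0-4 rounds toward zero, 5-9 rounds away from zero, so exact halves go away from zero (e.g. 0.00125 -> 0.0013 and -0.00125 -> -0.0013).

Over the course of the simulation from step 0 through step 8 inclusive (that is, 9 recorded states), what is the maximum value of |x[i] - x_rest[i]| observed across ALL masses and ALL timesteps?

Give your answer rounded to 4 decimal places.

Step 0: x=[2.0000 9.0000 14.0000] v=[1.0000 0.0000 0.0000]
Step 1: x=[2.8750 8.7500 13.8750] v=[3.5000 -1.0000 -0.5000]
Step 2: x=[4.1250 8.4063 13.6094] v=[5.0000 -1.3750 -1.0625]
Step 3: x=[5.3946 8.1778 13.1934] v=[5.0782 -0.9141 -1.6641]
Step 4: x=[6.3377 8.2283 12.6504] v=[3.7725 0.2021 -2.1719]
Step 5: x=[6.7250 8.5953 12.0547] v=[1.5490 1.4679 -2.3830]
Step 6: x=[6.5054 9.1609 11.5265] v=[-0.8784 2.2625 -2.1127]
Step 7: x=[5.8046 9.6903 11.2026] v=[-2.8034 2.1176 -1.2955]
Step 8: x=[4.8639 9.9230 11.1897] v=[-3.7629 0.9309 -0.0517]
Max displacement = 2.7250

Answer: 2.7250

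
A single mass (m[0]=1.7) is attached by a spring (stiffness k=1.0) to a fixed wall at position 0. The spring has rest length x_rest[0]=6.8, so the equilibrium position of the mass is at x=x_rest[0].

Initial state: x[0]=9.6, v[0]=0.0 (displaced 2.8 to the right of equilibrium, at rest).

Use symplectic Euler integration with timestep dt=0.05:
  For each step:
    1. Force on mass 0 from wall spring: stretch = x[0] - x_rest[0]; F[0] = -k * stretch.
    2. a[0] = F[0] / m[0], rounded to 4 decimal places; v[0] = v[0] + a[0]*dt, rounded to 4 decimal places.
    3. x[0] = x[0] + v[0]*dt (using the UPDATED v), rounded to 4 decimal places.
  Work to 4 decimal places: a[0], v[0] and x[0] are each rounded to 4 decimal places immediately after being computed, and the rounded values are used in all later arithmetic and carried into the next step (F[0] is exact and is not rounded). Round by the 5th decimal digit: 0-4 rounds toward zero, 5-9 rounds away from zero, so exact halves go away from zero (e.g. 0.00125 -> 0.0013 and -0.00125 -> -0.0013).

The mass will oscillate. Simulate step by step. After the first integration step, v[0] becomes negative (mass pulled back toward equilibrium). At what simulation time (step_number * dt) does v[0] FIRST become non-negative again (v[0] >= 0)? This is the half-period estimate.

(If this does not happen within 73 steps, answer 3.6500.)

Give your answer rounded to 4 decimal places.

Step 0: x=[9.6000] v=[0.0000]
Step 1: x=[9.5959] v=[-0.0824]
Step 2: x=[9.5877] v=[-0.1646]
Step 3: x=[9.5754] v=[-0.2466]
Step 4: x=[9.5590] v=[-0.3282]
Step 5: x=[9.5385] v=[-0.4093]
Step 6: x=[9.5140] v=[-0.4898]
Step 7: x=[9.4855] v=[-0.5696]
Step 8: x=[9.4531] v=[-0.6486]
Step 9: x=[9.4168] v=[-0.7266]
Step 10: x=[9.3766] v=[-0.8036]
Step 11: x=[9.3326] v=[-0.8794]
Step 12: x=[9.2849] v=[-0.9539]
Step 13: x=[9.2336] v=[-1.0270]
Step 14: x=[9.1787] v=[-1.0986]
Step 15: x=[9.1203] v=[-1.1686]
Step 16: x=[9.0585] v=[-1.2368]
Step 17: x=[8.9933] v=[-1.3032]
Step 18: x=[8.9249] v=[-1.3677]
Step 19: x=[8.8534] v=[-1.4302]
Step 20: x=[8.7789] v=[-1.4906]
Step 21: x=[8.7015] v=[-1.5488]
Step 22: x=[8.6213] v=[-1.6047]
Step 23: x=[8.5384] v=[-1.6583]
Step 24: x=[8.4529] v=[-1.7094]
Step 25: x=[8.3650] v=[-1.7580]
Step 26: x=[8.2748] v=[-1.8040]
Step 27: x=[8.1824] v=[-1.8474]
Step 28: x=[8.0880] v=[-1.8881]
Step 29: x=[7.9917] v=[-1.9260]
Step 30: x=[7.8936] v=[-1.9611]
Step 31: x=[7.7939] v=[-1.9933]
Step 32: x=[7.6928] v=[-2.0225]
Step 33: x=[7.5904] v=[-2.0488]
Step 34: x=[7.4868] v=[-2.0720]
Step 35: x=[7.3822] v=[-2.0922]
Step 36: x=[7.2767] v=[-2.1093]
Step 37: x=[7.1705] v=[-2.1233]
Step 38: x=[7.0638] v=[-2.1342]
Step 39: x=[6.9567] v=[-2.1420]
Step 40: x=[6.8494] v=[-2.1466]
Step 41: x=[6.7420] v=[-2.1481]
Step 42: x=[6.6347] v=[-2.1464]
Step 43: x=[6.5276] v=[-2.1415]
Step 44: x=[6.4209] v=[-2.1335]
Step 45: x=[6.3148] v=[-2.1224]
Step 46: x=[6.2094] v=[-2.1081]
Step 47: x=[6.1049] v=[-2.0907]
Step 48: x=[6.0014] v=[-2.0703]
Step 49: x=[5.8991] v=[-2.0468]
Step 50: x=[5.7981] v=[-2.0203]
Step 51: x=[5.6986] v=[-1.9908]
Step 52: x=[5.6007] v=[-1.9584]
Step 53: x=[5.5045] v=[-1.9231]
Step 54: x=[5.4103] v=[-1.8850]
Step 55: x=[5.3181] v=[-1.8441]
Step 56: x=[5.2281] v=[-1.8005]
Step 57: x=[5.1404] v=[-1.7543]
Step 58: x=[5.0551] v=[-1.7055]
Step 59: x=[4.9724] v=[-1.6542]
Step 60: x=[4.8924] v=[-1.6004]
Step 61: x=[4.8152] v=[-1.5443]
Step 62: x=[4.7409] v=[-1.4859]
Step 63: x=[4.6696] v=[-1.4253]
Step 64: x=[4.6015] v=[-1.3626]
Step 65: x=[4.5366] v=[-1.2979]
Step 66: x=[4.4750] v=[-1.2313]
Step 67: x=[4.4169] v=[-1.1629]
Step 68: x=[4.3623] v=[-1.0928]
Step 69: x=[4.3112] v=[-1.0211]
Step 70: x=[4.2638] v=[-0.9479]
Step 71: x=[4.2201] v=[-0.8733]
Step 72: x=[4.1802] v=[-0.7974]
Step 73: x=[4.1442] v=[-0.7203]
v[0] did not become non-negative within 73 steps; using fallback time=3.6500

Answer: 3.6500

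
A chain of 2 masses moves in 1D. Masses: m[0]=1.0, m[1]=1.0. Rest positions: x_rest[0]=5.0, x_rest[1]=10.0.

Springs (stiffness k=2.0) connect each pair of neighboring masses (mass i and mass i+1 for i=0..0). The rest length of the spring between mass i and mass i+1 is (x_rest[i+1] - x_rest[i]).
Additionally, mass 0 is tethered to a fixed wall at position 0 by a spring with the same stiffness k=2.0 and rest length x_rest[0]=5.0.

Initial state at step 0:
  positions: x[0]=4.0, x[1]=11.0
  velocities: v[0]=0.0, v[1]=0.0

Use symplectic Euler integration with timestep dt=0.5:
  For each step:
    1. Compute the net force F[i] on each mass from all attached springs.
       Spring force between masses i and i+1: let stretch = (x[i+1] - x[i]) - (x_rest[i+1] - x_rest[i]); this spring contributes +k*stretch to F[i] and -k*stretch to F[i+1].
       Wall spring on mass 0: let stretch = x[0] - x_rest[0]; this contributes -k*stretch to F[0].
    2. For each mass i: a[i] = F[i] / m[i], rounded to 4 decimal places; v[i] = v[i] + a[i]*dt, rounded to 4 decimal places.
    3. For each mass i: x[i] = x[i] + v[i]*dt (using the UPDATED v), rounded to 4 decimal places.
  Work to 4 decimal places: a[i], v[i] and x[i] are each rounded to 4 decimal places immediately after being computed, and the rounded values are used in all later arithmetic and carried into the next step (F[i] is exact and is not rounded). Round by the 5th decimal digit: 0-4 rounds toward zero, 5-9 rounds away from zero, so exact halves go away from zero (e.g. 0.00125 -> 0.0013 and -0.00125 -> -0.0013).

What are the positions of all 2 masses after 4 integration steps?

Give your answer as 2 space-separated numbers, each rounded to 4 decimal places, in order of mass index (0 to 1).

Step 0: x=[4.0000 11.0000] v=[0.0000 0.0000]
Step 1: x=[5.5000 10.0000] v=[3.0000 -2.0000]
Step 2: x=[6.5000 9.2500] v=[2.0000 -1.5000]
Step 3: x=[5.6250 9.6250] v=[-1.7500 0.7500]
Step 4: x=[3.9375 10.5000] v=[-3.3750 1.7500]

Answer: 3.9375 10.5000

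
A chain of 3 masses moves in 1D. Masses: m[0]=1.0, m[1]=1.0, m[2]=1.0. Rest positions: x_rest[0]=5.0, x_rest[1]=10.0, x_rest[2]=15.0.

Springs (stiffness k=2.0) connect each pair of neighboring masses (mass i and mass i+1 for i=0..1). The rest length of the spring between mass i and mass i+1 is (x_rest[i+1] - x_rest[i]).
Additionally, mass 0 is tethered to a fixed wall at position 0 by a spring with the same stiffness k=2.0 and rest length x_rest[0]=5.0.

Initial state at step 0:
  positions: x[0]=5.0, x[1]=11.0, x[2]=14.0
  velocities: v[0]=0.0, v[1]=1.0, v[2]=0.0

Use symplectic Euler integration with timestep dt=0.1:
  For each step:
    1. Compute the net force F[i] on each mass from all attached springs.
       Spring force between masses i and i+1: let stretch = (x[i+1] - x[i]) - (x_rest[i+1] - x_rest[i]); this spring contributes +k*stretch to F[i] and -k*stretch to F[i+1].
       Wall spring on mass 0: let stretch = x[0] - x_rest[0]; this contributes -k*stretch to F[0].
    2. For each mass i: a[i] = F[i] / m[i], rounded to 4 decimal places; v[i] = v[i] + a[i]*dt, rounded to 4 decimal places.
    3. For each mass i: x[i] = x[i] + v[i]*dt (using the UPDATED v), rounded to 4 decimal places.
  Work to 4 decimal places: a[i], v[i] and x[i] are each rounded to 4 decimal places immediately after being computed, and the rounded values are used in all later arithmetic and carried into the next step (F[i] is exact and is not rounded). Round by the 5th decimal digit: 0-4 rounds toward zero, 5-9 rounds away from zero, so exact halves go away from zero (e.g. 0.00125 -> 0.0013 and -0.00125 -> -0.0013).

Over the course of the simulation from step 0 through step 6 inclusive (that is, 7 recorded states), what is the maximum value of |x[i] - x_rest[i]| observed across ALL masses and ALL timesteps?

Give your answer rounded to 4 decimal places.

Step 0: x=[5.0000 11.0000 14.0000] v=[0.0000 1.0000 0.0000]
Step 1: x=[5.0200 11.0400 14.0400] v=[0.2000 0.4000 0.4000]
Step 2: x=[5.0600 11.0196 14.1200] v=[0.4000 -0.2040 0.8000]
Step 3: x=[5.1180 10.9420 14.2380] v=[0.5799 -0.7758 1.1799]
Step 4: x=[5.1901 10.8139 14.3901] v=[0.7211 -1.2814 1.5207]
Step 5: x=[5.2709 10.6448 14.5707] v=[0.8078 -1.6909 1.8055]
Step 6: x=[5.3537 10.4468 14.7727] v=[0.8284 -1.9805 2.0203]
Max displacement = 1.0400

Answer: 1.0400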